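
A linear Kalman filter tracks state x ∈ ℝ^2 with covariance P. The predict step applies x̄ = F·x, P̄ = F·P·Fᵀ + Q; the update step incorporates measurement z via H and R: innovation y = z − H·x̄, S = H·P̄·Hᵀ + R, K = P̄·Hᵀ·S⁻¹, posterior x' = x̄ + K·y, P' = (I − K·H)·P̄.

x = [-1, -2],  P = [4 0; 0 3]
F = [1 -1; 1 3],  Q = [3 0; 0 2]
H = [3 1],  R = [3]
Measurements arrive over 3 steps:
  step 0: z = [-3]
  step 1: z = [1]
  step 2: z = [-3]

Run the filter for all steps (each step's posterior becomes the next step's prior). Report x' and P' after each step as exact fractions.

step 0: x̄ = F·x = [1, -7]
step 0: P̄ = F·P·Fᵀ + Q = [10 -5; -5 33]
step 0: y = z − H·x̄ = [1]
step 0: S = H·P̄·Hᵀ + R = [96]
step 0: K = P̄·Hᵀ·S⁻¹ = [25/96; 3/16]
step 0: x' = x̄ + K·y = [121/96, -109/16]
step 0: P' = (I − K·H)·P̄ = [335/96 -155/16; -155/16 237/8]
step 1: x̄ = F·x = [775/96, -1841/96]
step 1: P̄ = F·P·Fᵀ + Q = [5327/96 -10057/96; -10057/96 20543/96]
step 1: y = z − H·x̄ = [-97/24]
step 1: S = H·P̄·Hᵀ + R = [527/6]
step 1: K = P̄·Hᵀ·S⁻¹ = [1481/2108; -2407/2108]
step 1: x' = x̄ + K·y = [2758/527, -30697/2108]
step 1: P' = (I − K·H)·P̄ = [12791/1054 -72303/2108; -72303/2108 52422/527]
step 2: x̄ = F·x = [41729/2108, -81059/2108]
step 2: P̄ = F·P·Fᵀ + Q = [96550/527 -187022/527; -187022/527 370793/527]
step 2: y = z − H·x̄ = [-12613/527]
step 2: S = H·P̄·Hᵀ + R = [119192/527]
step 2: K = P̄·Hᵀ·S⁻¹ = [25657/29798; -190273/119192]
step 2: x' = x̄ + K·y = [-48393/59596, -29379/119192]
step 2: P' = (I − K·H)·P̄ = [231376/14899 -1311285/29798; -1311285/29798 15164601/119192]

step 0: x' = [121/96, -109/16], P' = [335/96 -155/16; -155/16 237/8]
step 1: x' = [2758/527, -30697/2108], P' = [12791/1054 -72303/2108; -72303/2108 52422/527]
step 2: x' = [-48393/59596, -29379/119192], P' = [231376/14899 -1311285/29798; -1311285/29798 15164601/119192]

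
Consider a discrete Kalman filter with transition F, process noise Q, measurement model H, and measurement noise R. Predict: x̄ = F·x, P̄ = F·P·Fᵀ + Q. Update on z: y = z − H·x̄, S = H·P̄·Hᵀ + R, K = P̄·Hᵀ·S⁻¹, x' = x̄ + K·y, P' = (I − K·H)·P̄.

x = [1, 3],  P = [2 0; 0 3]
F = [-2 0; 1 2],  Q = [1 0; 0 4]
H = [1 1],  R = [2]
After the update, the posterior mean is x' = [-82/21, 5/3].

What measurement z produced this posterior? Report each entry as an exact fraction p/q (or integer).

x̄ = F·x = [-2, 7]
P̄ = F·P·Fᵀ + Q = [9 -4; -4 18]
S = H·P̄·Hᵀ + R = [21]
K = P̄·Hᵀ·S⁻¹ = [5/21; 2/3]
x' − x̄ = [-40/21, -16/3] = K·y
y = (KᵀK)⁻¹·Kᵀ·(x' − x̄) = [-8]
z = y + H·x̄ = [-8] + [5] = [-3]

z = [-3]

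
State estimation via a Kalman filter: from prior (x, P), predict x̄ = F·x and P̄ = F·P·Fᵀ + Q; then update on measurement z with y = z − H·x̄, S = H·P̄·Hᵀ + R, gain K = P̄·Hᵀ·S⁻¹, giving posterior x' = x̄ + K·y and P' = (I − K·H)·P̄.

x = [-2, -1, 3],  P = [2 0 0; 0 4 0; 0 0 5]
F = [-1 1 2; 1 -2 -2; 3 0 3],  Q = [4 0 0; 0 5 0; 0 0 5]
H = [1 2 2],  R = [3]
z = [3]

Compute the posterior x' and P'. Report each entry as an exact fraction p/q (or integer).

x' = [207/29, -1550/261, 1007/261]
P' = [834/29 -886/29 472/29; -886/29 11159/261 -7160/261; 472/29 -7160/261 5204/261]

x̄ = F·x = [7, -6, 3]
P̄ = F·P·Fᵀ + Q = [30 -30 24; -30 43 -24; 24 -24 68]
y = z − H·x̄ = [2]
S = H·P̄·Hᵀ + R = [261]
K = P̄·Hᵀ·S⁻¹ = [2/29; 8/261; 112/261]
x' = x̄ + K·y = [207/29, -1550/261, 1007/261]
P' = (I − K·H)·P̄ = [834/29 -886/29 472/29; -886/29 11159/261 -7160/261; 472/29 -7160/261 5204/261]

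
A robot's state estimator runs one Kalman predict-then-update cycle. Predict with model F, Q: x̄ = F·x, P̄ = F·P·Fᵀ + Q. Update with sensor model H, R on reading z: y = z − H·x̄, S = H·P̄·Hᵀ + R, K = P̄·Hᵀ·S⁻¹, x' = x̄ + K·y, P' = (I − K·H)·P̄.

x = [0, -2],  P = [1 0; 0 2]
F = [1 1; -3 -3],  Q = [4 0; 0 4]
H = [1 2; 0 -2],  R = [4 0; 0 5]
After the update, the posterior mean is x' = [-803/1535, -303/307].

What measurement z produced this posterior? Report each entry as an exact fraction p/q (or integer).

x̄ = F·x = [-2, 6]
P̄ = F·P·Fᵀ + Q = [7 -9; -9 31]
S = H·P̄·Hᵀ + R = [99 -106; -106 129]
K = P̄·Hᵀ·S⁻¹ = [489/1535 616/1535; 53/307 -104/307]
x' − x̄ = [2267/1535, -2145/307] = K·y
y = (KᵀK)⁻¹·Kᵀ·(x' − x̄) = [-13, 14]
z = y + H·x̄ = [-13, 14] + [10, -12] = [-3, 2]

z = [-3, 2]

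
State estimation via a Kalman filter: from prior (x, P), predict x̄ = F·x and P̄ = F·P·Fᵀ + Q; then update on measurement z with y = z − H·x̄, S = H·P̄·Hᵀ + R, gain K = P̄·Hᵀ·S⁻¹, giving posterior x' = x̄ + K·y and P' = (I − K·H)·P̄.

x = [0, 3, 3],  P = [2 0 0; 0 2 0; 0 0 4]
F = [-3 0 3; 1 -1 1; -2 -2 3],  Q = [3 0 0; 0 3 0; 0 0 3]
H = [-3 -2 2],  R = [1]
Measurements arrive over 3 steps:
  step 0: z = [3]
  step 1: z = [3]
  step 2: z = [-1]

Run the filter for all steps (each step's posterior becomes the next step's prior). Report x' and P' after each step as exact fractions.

step 0: x̄ = F·x = [9, 0, 3]
step 0: P̄ = F·P·Fᵀ + Q = [57 6 48; 6 11 12; 48 12 55]
step 0: y = z − H·x̄ = [24]
step 0: S = H·P̄·Hᵀ + R = [178]
step 0: K = P̄·Hᵀ·S⁻¹ = [-87/178; -8/89; -29/89]
step 0: x' = x̄ + K·y = [-243/89, -192/89, -429/89]
step 0: P' = (I − K·H)·P̄ = [2577/178 -162/89 1749/89; -162/89 851/89 604/89; 1749/89 604/89 3213/89]
step 1: x̄ = F·x = [-558/89, -480/89, -417/89]
step 1: P̄ = F·P·Fᵀ + Q = [18597/178 6951/178 5817/89; 6951/178 16467/178 7493/89; 5817/89 7493/89 8210/89]
step 1: y = z − H·x̄ = [-1533/89]
step 1: S = H·P̄·Hᵀ + R = [123015/178]
step 1: K = P̄·Hᵀ·S⁻¹ = [-3095/8201; -4763/24603; -10678/41005]
step 1: x' = x̄ + K·y = [1893/8201, -16883/8201, -8199/41005]
step 1: P' = (I − K·H)·P̄ = [49599/8201 -93833/8201 -20982/8201; -93833/8201 1638802/24603 404724/8201; -20982/8201 404724/8201 1860916/41005]
step 2: x̄ = F·x = [-52992/41005, 85681/41005, 125303/41005]
step 2: P̄ = F·P·Fᵀ + Q = [20991594/41005 -2639592/41005 4853154/41005; -2639592/41005 4933598/123015 979264/123015; 4853154/41005 979264/123015 6032237/123015]
step 2: y = z − H·x̄ = [-55845/8201]
step 2: S = H·P̄·Hᵀ + R = [66637285/24603]
step 2: K = P̄·Hᵀ·S⁻¹ = [-28793574/66637285; 3169532/66637285; -610408/6057935]
step 2: x' = x̄ + K·y = [109953486/66637285, 117657277/66637285, 22668421/6057935]
step 2: P' = (I − K·H)·P̄ = [415550766/66637285 -580213488/66637285 2610534/6057935; -580213488/66637285 2264210954/66637285 126861408/6057935; 2610534/6057935 126861408/6057935 26094401/1211587]

step 0: x' = [-243/89, -192/89, -429/89], P' = [2577/178 -162/89 1749/89; -162/89 851/89 604/89; 1749/89 604/89 3213/89]
step 1: x' = [1893/8201, -16883/8201, -8199/41005], P' = [49599/8201 -93833/8201 -20982/8201; -93833/8201 1638802/24603 404724/8201; -20982/8201 404724/8201 1860916/41005]
step 2: x' = [109953486/66637285, 117657277/66637285, 22668421/6057935], P' = [415550766/66637285 -580213488/66637285 2610534/6057935; -580213488/66637285 2264210954/66637285 126861408/6057935; 2610534/6057935 126861408/6057935 26094401/1211587]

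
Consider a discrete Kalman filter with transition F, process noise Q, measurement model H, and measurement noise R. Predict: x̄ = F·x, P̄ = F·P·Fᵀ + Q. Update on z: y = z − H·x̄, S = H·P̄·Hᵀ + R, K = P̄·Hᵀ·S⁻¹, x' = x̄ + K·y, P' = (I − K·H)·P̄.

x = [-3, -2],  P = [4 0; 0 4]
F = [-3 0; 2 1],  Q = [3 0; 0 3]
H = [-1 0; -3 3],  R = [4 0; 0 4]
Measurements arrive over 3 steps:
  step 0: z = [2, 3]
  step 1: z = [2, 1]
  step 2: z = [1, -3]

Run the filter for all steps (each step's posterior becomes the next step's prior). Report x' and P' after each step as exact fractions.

step 0: x' = [-1590/1003, -4433/7021], P' = [1740/1003 1596/1003; 1596/1003 13208/7021]
step 1: x' = [-9371202/24434101, -460883/24434101], P' = [29383284/24434101 25586820/24434101; 25586820/24434101 32367704/24434101]
step 2: x' = [10706315595/60753691261, -46596357806/60753691261], P' = [73054126740/60753691261 63601134372/60753691261; 63601134372/60753691261 80375581208/60753691261]

step 0: x̄ = F·x = [9, -8]
step 0: P̄ = F·P·Fᵀ + Q = [39 -24; -24 23]
step 0: y = z − H·x̄ = [11, 54]
step 0: S = H·P̄·Hᵀ + R = [43 189; 189 994]
step 0: K = P̄·Hᵀ·S⁻¹ = [-435/1003 -108/1003; -399/1003 1527/7021]
step 0: x' = x̄ + K·y = [-1590/1003, -4433/7021]
step 0: P' = (I − K·H)·P̄ = [1740/1003 1596/1003; 1596/1003 13208/7021]
step 1: x̄ = F·x = [4770/1003, -26693/7021]
step 1: P̄ = F·P·Fᵀ + Q = [18669/1003 -15228/1003; -15228/1003 127679/7021]
step 1: y = z − H·x̄ = [6776/1003, 187270/7021]
step 1: S = H·P̄·Hᵀ + R = [22681/1003 101691/1003; 101691/1003 4272070/7021]
step 1: K = P̄·Hᵀ·S⁻¹ = [-7345821/24434101 -2847348/24434101; -6396705/24434101 5085663/24434101]
step 1: x' = x̄ + K·y = [-9371202/24434101, -460883/24434101]
step 1: P' = (I − K·H)·P̄ = [29383284/24434101 25586820/24434101; 25586820/24434101 32367704/24434101]
step 2: x̄ = F·x = [28113606/24434101, -19203287/24434101]
step 2: P̄ = F·P·Fᵀ + Q = [337751859/24434101 -253060164/24434101; -253060164/24434101 325550423/24434101]
step 2: y = z − H·x̄ = [52547707/24434101, 68648376/24434101]
step 2: S = H·P̄·Hᵀ + R = [435488263/24434101 1772436069/24434101; 1772436069/24434101 10622539894/24434101]
step 2: K = P̄·Hᵀ·S⁻¹ = [-18263531685/60753691261 -7089744276/60753691261; -15900283593/60753691261 12580835127/60753691261]
step 2: x' = x̄ + K·y = [10706315595/60753691261, -46596357806/60753691261]
step 2: P' = (I − K·H)·P̄ = [73054126740/60753691261 63601134372/60753691261; 63601134372/60753691261 80375581208/60753691261]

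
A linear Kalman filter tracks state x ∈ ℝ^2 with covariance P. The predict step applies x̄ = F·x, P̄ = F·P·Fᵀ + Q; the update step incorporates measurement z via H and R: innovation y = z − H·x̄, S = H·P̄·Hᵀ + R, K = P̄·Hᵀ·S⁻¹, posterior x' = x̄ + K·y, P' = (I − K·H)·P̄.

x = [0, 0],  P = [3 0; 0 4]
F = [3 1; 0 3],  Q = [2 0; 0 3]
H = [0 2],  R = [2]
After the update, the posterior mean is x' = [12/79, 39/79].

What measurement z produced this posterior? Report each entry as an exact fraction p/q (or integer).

x̄ = F·x = [0, 0]
P̄ = F·P·Fᵀ + Q = [33 12; 12 39]
S = H·P̄·Hᵀ + R = [158]
K = P̄·Hᵀ·S⁻¹ = [12/79; 39/79]
x' − x̄ = [12/79, 39/79] = K·y
y = (KᵀK)⁻¹·Kᵀ·(x' − x̄) = [1]
z = y + H·x̄ = [1] + [0] = [1]

z = [1]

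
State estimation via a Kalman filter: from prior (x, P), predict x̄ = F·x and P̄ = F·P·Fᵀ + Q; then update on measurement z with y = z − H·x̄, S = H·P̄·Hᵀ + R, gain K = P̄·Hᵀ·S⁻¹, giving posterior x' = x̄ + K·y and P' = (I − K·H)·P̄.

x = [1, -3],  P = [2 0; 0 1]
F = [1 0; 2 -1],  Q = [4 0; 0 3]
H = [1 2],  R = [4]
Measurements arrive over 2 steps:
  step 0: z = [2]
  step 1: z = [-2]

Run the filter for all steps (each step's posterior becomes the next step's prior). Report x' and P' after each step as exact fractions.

step 0: x' = [-26/37, 59/37], P' = [124/37 -48/37; -48/37 52/37]
step 1: x' = [34/313, -1407/1252], P' = [1040/313 -412/313; -412/313 1823/1252]

step 0: x̄ = F·x = [1, 5]
step 0: P̄ = F·P·Fᵀ + Q = [6 4; 4 12]
step 0: y = z − H·x̄ = [-9]
step 0: S = H·P̄·Hᵀ + R = [74]
step 0: K = P̄·Hᵀ·S⁻¹ = [7/37; 14/37]
step 0: x' = x̄ + K·y = [-26/37, 59/37]
step 0: P' = (I − K·H)·P̄ = [124/37 -48/37; -48/37 52/37]
step 1: x̄ = F·x = [-26/37, -3]
step 1: P̄ = F·P·Fᵀ + Q = [272/37 8; 8 23]
step 1: y = z − H·x̄ = [174/37]
step 1: S = H·P̄·Hᵀ + R = [5008/37]
step 1: K = P̄·Hᵀ·S⁻¹ = [54/313; 999/2504]
step 1: x' = x̄ + K·y = [34/313, -1407/1252]
step 1: P' = (I − K·H)·P̄ = [1040/313 -412/313; -412/313 1823/1252]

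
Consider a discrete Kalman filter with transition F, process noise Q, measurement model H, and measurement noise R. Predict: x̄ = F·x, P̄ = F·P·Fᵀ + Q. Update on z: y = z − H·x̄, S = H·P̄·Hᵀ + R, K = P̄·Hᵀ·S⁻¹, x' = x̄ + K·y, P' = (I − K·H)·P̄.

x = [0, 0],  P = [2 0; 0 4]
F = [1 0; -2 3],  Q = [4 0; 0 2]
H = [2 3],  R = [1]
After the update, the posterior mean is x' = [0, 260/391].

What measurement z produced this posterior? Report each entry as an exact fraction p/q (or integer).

x̄ = F·x = [0, 0]
P̄ = F·P·Fᵀ + Q = [6 -4; -4 46]
S = H·P̄·Hᵀ + R = [391]
K = P̄·Hᵀ·S⁻¹ = [0; 130/391]
x' − x̄ = [0, 260/391] = K·y
y = (KᵀK)⁻¹·Kᵀ·(x' − x̄) = [2]
z = y + H·x̄ = [2] + [0] = [2]

z = [2]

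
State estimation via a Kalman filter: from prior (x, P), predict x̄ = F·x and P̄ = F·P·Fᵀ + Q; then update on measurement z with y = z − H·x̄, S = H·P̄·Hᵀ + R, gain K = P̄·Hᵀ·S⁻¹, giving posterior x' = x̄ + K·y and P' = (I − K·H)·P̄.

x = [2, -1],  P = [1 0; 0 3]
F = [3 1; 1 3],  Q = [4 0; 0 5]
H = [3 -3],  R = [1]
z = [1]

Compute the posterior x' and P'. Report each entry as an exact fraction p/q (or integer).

x' = [463/113, 845/226]
P' = [1736/113 1734/113; 1734/113 3489/226]

x̄ = F·x = [5, -1]
P̄ = F·P·Fᵀ + Q = [16 12; 12 33]
y = z − H·x̄ = [-17]
S = H·P̄·Hᵀ + R = [226]
K = P̄·Hᵀ·S⁻¹ = [6/113; -63/226]
x' = x̄ + K·y = [463/113, 845/226]
P' = (I − K·H)·P̄ = [1736/113 1734/113; 1734/113 3489/226]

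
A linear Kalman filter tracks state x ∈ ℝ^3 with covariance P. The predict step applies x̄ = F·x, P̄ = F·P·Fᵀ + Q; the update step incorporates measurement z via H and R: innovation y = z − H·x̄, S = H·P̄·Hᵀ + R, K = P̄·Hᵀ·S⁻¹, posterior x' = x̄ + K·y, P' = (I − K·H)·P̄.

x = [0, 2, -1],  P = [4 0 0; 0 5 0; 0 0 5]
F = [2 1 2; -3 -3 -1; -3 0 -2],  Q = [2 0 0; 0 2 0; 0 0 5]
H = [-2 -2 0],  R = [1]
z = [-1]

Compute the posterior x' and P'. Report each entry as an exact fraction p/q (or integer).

x' = [-132/133, 193/133, 310/133]
P' = [5575/133 -5581/133 -5804/133; -5581/133 5620/133 5806/133; -5804/133 5806/133 8097/133]

x̄ = F·x = [0, -5, 2]
P̄ = F·P·Fᵀ + Q = [43 -49 -44; -49 88 46; -44 46 61]
y = z − H·x̄ = [-11]
S = H·P̄·Hᵀ + R = [133]
K = P̄·Hᵀ·S⁻¹ = [12/133; -78/133; -4/133]
x' = x̄ + K·y = [-132/133, 193/133, 310/133]
P' = (I − K·H)·P̄ = [5575/133 -5581/133 -5804/133; -5581/133 5620/133 5806/133; -5804/133 5806/133 8097/133]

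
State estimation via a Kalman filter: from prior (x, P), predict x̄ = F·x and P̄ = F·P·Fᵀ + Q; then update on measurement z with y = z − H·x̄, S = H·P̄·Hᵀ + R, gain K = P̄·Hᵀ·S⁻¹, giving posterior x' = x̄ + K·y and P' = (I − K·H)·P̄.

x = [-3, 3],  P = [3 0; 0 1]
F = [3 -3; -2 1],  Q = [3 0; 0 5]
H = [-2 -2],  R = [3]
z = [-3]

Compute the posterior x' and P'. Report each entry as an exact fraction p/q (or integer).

x̄ = F·x = [-18, 9]
P̄ = F·P·Fᵀ + Q = [39 -21; -21 18]
y = z − H·x̄ = [-21]
S = H·P̄·Hᵀ + R = [63]
K = P̄·Hᵀ·S⁻¹ = [-4/7; 2/21]
x' = x̄ + K·y = [-6, 7]
P' = (I − K·H)·P̄ = [129/7 -123/7; -123/7 122/7]

x' = [-6, 7]
P' = [129/7 -123/7; -123/7 122/7]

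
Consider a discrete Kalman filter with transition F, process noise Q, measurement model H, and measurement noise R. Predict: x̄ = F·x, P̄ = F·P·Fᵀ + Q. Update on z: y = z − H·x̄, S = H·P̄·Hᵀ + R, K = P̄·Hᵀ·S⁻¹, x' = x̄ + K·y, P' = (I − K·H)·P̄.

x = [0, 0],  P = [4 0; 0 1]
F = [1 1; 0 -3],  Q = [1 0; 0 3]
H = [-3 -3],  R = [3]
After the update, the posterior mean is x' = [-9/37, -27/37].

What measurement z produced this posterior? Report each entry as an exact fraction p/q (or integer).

z = [3]

x̄ = F·x = [0, 0]
P̄ = F·P·Fᵀ + Q = [6 -3; -3 12]
S = H·P̄·Hᵀ + R = [111]
K = P̄·Hᵀ·S⁻¹ = [-3/37; -9/37]
x' − x̄ = [-9/37, -27/37] = K·y
y = (KᵀK)⁻¹·Kᵀ·(x' − x̄) = [3]
z = y + H·x̄ = [3] + [0] = [3]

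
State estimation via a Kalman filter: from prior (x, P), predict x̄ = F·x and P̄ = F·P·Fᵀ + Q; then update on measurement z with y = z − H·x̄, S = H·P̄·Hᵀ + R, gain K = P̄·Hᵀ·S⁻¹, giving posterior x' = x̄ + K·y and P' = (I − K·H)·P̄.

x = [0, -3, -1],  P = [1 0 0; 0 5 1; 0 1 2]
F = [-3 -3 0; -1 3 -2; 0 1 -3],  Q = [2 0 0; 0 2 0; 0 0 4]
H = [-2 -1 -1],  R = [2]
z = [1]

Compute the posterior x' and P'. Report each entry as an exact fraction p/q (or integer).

x' = [111/31, -941/155, -60/31]
P' = [756/31 -948/31 -536/31; -948/31 6676/155 556/31; -536/31 556/31 526/31]

x̄ = F·x = [9, -7, 0]
P̄ = F·P·Fᵀ + Q = [56 -36 -6; -36 44 16; -6 16 21]
y = z − H·x̄ = [12]
S = H·P̄·Hᵀ + R = [155]
K = P̄·Hᵀ·S⁻¹ = [-14/31; 12/155; -5/31]
x' = x̄ + K·y = [111/31, -941/155, -60/31]
P' = (I − K·H)·P̄ = [756/31 -948/31 -536/31; -948/31 6676/155 556/31; -536/31 556/31 526/31]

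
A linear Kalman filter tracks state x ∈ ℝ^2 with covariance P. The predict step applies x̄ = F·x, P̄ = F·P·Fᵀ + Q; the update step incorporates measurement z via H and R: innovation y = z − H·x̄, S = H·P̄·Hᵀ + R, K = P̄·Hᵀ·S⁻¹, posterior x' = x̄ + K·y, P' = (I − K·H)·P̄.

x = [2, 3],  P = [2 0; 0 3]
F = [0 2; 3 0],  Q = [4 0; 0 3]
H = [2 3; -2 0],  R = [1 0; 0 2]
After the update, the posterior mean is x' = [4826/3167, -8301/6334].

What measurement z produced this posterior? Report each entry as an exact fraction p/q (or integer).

x̄ = F·x = [6, 6]
P̄ = F·P·Fᵀ + Q = [16 0; 0 21]
S = H·P̄·Hᵀ + R = [254 -64; -64 66]
K = P̄·Hᵀ·S⁻¹ = [16/3167 -1520/3167; 2079/6334 1008/3167]
x' − x̄ = [-14176/3167, -46305/6334] = K·y
y = (KᵀK)⁻¹·Kᵀ·(x' − x̄) = [-31, 9]
z = y + H·x̄ = [-31, 9] + [30, -12] = [-1, -3]

z = [-1, -3]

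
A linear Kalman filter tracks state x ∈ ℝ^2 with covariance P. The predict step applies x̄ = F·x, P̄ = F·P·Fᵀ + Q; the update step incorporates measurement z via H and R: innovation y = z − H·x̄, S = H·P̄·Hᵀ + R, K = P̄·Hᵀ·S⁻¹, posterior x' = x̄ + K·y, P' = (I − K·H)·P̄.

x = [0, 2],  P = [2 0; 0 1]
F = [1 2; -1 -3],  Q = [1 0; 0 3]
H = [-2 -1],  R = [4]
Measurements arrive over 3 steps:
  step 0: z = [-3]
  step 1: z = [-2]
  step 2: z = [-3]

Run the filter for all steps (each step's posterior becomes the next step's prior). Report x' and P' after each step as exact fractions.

step 0: x̄ = F·x = [4, -6]
step 0: P̄ = F·P·Fᵀ + Q = [7 -8; -8 14]
step 0: y = z − H·x̄ = [-1]
step 0: S = H·P̄·Hᵀ + R = [14]
step 0: K = P̄·Hᵀ·S⁻¹ = [-3/7; 1/7]
step 0: x' = x̄ + K·y = [31/7, -43/7]
step 0: P' = (I − K·H)·P̄ = [31/7 -50/7; -50/7 96/7]
step 1: x̄ = F·x = [-55/7, 14]
step 1: P̄ = F·P·Fᵀ + Q = [222/7 -51; -51 88]
step 1: y = z − H·x̄ = [-26/7]
step 1: S = H·P̄·Hᵀ + R = [104/7]
step 1: K = P̄·Hᵀ·S⁻¹ = [-87/104; 49/52]
step 1: x' = x̄ + K·y = [-19/4, 21/2]
step 1: P' = (I − K·H)·P̄ = [2217/104 -2043/52; -2043/52 1945/26]
step 2: x̄ = F·x = [65/4, -107/4]
step 2: P̄ = F·P·Fᵀ + Q = [17097/104 -28467/104; -28467/104 48033/104]
step 2: y = z − H·x̄ = [11/4]
step 2: S = H·P̄·Hᵀ + R = [2969/104]
step 2: K = P̄·Hᵀ·S⁻¹ = [-5727/2969; 8901/2969]
step 2: x' = x̄ + K·y = [32497/2969, -54943/2969]
step 2: P' = (I − K·H)·P̄ = [172716/2969 -322524/2969; -322524/2969 609444/2969]

step 0: x' = [31/7, -43/7], P' = [31/7 -50/7; -50/7 96/7]
step 1: x' = [-19/4, 21/2], P' = [2217/104 -2043/52; -2043/52 1945/26]
step 2: x' = [32497/2969, -54943/2969], P' = [172716/2969 -322524/2969; -322524/2969 609444/2969]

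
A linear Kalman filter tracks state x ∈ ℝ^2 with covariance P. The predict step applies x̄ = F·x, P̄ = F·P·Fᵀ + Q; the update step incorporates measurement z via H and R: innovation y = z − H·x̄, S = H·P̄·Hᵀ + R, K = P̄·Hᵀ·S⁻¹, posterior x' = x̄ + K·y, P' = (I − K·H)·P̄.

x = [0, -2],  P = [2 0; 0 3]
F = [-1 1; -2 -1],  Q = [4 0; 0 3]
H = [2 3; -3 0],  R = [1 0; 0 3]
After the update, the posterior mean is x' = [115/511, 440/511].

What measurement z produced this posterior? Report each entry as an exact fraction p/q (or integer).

z = [3, -1]

x̄ = F·x = [-2, 2]
P̄ = F·P·Fᵀ + Q = [9 1; 1 14]
S = H·P̄·Hᵀ + R = [175 -63; -63 84]
K = P̄·Hᵀ·S⁻¹ = [3/511 -162/511; 167/511 107/511]
x' − x̄ = [1137/511, -582/511] = K·y
y = (KᵀK)⁻¹·Kᵀ·(x' − x̄) = [1, -7]
z = y + H·x̄ = [1, -7] + [2, 6] = [3, -1]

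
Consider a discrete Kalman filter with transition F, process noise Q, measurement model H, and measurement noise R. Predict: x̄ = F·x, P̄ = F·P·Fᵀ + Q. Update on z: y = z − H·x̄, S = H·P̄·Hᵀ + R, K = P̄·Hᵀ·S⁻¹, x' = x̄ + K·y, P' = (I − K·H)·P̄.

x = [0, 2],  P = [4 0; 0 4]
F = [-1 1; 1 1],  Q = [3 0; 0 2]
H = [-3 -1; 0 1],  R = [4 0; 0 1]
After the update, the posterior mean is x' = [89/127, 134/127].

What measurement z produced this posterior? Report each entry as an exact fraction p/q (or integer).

x̄ = F·x = [2, 2]
P̄ = F·P·Fᵀ + Q = [11 0; 0 10]
S = H·P̄·Hᵀ + R = [113 -10; -10 11]
K = P̄·Hᵀ·S⁻¹ = [-121/381 -110/381; -10/1143 1030/1143]
x' − x̄ = [-165/127, -120/127] = K·y
y = (KᵀK)⁻¹·Kᵀ·(x' − x̄) = [5, -1]
z = y + H·x̄ = [5, -1] + [-8, 2] = [-3, 1]

z = [-3, 1]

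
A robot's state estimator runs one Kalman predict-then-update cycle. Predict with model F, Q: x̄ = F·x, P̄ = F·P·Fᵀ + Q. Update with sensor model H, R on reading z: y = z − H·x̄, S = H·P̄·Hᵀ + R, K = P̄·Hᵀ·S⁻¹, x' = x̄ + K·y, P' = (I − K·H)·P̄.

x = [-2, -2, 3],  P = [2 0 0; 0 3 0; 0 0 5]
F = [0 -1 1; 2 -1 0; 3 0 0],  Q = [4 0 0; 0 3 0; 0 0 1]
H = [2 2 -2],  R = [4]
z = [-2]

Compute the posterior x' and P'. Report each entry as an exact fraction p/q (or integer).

x̄ = F·x = [5, -2, -6]
P̄ = F·P·Fᵀ + Q = [12 3 0; 3 14 12; 0 12 19]
y = z − H·x̄ = [-20]
S = H·P̄·Hᵀ + R = [112]
K = P̄·Hᵀ·S⁻¹ = [15/56; 5/56; -1/8]
x' = x̄ + K·y = [-5/14, -53/14, -7/2]
P' = (I − K·H)·P̄ = [111/28 9/28 15/4; 9/28 367/28 53/4; 15/4 53/4 69/4]

x' = [-5/14, -53/14, -7/2]
P' = [111/28 9/28 15/4; 9/28 367/28 53/4; 15/4 53/4 69/4]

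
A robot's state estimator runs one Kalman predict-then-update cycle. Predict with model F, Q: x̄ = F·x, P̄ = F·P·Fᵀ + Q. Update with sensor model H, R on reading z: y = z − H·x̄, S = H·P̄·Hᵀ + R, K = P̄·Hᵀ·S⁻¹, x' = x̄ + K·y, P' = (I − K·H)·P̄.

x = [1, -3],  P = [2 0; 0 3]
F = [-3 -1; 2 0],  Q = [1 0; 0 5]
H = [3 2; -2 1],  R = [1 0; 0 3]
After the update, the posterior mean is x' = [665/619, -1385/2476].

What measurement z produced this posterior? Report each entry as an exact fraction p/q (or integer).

z = [2, -3]

x̄ = F·x = [0, 2]
P̄ = F·P·Fᵀ + Q = [22 -12; -12 13]
S = H·P̄·Hᵀ + R = [107 -94; -94 152]
K = P̄·Hᵀ·S⁻¹ = [280/1857 -511/1857; 979/3714 3019/7428]
x' − x̄ = [665/619, -6337/2476] = K·y
y = (KᵀK)⁻¹·Kᵀ·(x' − x̄) = [-2, -5]
z = y + H·x̄ = [-2, -5] + [4, 2] = [2, -3]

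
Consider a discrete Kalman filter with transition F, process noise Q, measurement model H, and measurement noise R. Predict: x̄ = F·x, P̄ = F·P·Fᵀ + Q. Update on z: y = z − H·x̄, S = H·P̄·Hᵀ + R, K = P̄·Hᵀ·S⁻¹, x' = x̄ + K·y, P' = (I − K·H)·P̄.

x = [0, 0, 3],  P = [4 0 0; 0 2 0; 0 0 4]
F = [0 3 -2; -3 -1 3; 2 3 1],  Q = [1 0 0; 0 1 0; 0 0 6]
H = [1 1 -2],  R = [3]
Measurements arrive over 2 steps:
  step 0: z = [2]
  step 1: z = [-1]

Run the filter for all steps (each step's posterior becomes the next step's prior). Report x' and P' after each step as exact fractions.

step 0: x' = [-547/87, 306/29, 101/87], P' = [990/29 -735/29 130/29; -735/29 1446/29 342/29; 130/29 342/29 252/29]
step 1: x' = [288118/9855, 22726/1971, 68594/3285], P' = [12235501/36135 1236997/7227 3069008/12045; 1236997/7227 729293/7227 327137/2409; 3069008/12045 327137/2409 786459/4015]

step 0: x̄ = F·x = [-6, 9, 3]
step 0: P̄ = F·P·Fᵀ + Q = [35 -30 10; -30 75 -18; 10 -18 44]
step 0: y = z − H·x̄ = [5]
step 0: S = H·P̄·Hᵀ + R = [261]
step 0: K = P̄·Hᵀ·S⁻¹ = [-5/87; 9/29; -32/87]
step 0: x' = x̄ + K·y = [-547/87, 306/29, 101/87]
step 0: P' = (I − K·H)·P̄ = [990/29 -735/29 130/29; -735/29 1446/29 342/29; 130/29 342/29 252/29]
step 1: x̄ = F·x = [88/3, 342/29, 587/29]
step 1: P̄ = F·P·Fᵀ + Q = [343 183 226; 183 3851/29 1689/29; 226 1689/29 11152/29]
step 1: y = z − H·x̄ = [-143/87]
step 1: S = H·P̄·Hᵀ + R = [36135/29]
step 1: K = P̄·Hᵀ·S⁻¹ = [2146/36135; 1156/7227; -4687/12045]
step 1: x' = x̄ + K·y = [288118/9855, 22726/1971, 68594/3285]
step 1: P' = (I − K·H)·P̄ = [12235501/36135 1236997/7227 3069008/12045; 1236997/7227 729293/7227 327137/2409; 3069008/12045 327137/2409 786459/4015]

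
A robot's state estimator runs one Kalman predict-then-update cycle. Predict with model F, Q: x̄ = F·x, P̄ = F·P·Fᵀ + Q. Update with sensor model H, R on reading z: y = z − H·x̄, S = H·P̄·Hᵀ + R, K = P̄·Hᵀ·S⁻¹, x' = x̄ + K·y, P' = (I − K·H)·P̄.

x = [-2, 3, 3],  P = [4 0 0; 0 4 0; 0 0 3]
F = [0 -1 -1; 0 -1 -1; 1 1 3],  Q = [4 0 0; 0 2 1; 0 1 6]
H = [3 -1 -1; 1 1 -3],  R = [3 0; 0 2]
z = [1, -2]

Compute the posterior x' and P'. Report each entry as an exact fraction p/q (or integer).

x' = [-4396/6577, -46558/19731, -6482/19731]
P' = [9044/6577 13091/6577 7615/6577; 13091/6577 80875/19731 38636/19731; 7615/6577 38636/19731 24571/19731]

x̄ = F·x = [-6, -6, 10]
P̄ = F·P·Fᵀ + Q = [11 7 -13; 7 9 -12; -13 -12 41]
y = z − H·x̄ = [23, 40]
S = H·P̄·Hᵀ + R = [164 267; 267 555]
K = P̄·Hᵀ·S⁻¹ = [2142/6577 -355/6577; -188/6577 2120/19731; 592/6577 -6116/19731]
x' = x̄ + K·y = [-4396/6577, -46558/19731, -6482/19731]
P' = (I − K·H)·P̄ = [9044/6577 13091/6577 7615/6577; 13091/6577 80875/19731 38636/19731; 7615/6577 38636/19731 24571/19731]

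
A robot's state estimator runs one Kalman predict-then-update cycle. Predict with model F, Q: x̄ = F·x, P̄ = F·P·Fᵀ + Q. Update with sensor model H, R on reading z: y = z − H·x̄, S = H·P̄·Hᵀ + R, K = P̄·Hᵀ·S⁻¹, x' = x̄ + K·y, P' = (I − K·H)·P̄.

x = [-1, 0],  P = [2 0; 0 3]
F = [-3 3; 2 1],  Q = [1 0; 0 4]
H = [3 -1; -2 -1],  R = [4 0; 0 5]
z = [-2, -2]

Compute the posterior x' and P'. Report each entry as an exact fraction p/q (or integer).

x' = [-217/5007, 2461/1669]
P' = [7049/20028 1569/6676; 1569/6676 13947/6676]

x̄ = F·x = [3, -2]
P̄ = F·P·Fᵀ + Q = [46 -3; -3 15]
y = z − H·x̄ = [-13, 2]
S = H·P̄·Hᵀ + R = [451 -258; -258 192]
K = P̄·Hᵀ·S⁻¹ = [685/3338 -3761/20028; -1155/3338 -3417/6676]
x' = x̄ + K·y = [-217/5007, 2461/1669]
P' = (I − K·H)·P̄ = [7049/20028 1569/6676; 1569/6676 13947/6676]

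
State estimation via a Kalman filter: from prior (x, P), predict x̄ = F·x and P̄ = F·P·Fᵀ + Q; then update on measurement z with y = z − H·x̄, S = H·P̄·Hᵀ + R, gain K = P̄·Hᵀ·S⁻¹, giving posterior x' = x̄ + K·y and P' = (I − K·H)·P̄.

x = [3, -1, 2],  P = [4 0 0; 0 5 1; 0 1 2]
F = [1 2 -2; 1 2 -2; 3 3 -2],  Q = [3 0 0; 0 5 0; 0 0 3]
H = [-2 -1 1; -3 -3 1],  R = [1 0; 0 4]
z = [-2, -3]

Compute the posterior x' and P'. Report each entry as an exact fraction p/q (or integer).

x̄ = F·x = [-3, -3, 2]
P̄ = F·P·Fᵀ + Q = [27 24 40; 24 29 40; 40 40 80]
y = z − H·x̄ = [-13, -23]
S = H·P̄·Hᵀ + R = [74 185; 185 540]
K = P̄·Hᵀ·S⁻¹ = [77/1147 -36/155; 11/31 -53/155; 1600/1147 -24/31]
x' = x̄ + K·y = [8426/5735, 39/155, 1918/1147]
P' = (I − K·H)·P̄ = [18959/5735 -179/155 6336/1147; -179/155 223/155 -16/31; 6336/1147 -16/31 13680/1147]

x' = [8426/5735, 39/155, 1918/1147]
P' = [18959/5735 -179/155 6336/1147; -179/155 223/155 -16/31; 6336/1147 -16/31 13680/1147]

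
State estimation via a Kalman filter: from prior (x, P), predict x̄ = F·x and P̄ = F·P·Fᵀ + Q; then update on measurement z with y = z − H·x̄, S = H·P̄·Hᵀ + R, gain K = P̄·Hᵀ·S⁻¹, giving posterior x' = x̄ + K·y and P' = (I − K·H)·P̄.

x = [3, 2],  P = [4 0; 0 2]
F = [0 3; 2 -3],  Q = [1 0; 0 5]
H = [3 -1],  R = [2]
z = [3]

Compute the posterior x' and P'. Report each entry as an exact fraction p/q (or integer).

x̄ = F·x = [6, 0]
P̄ = F·P·Fᵀ + Q = [19 -18; -18 39]
y = z − H·x̄ = [-15]
S = H·P̄·Hᵀ + R = [320]
K = P̄·Hᵀ·S⁻¹ = [15/64; -93/320]
x' = x̄ + K·y = [159/64, 279/64]
P' = (I − K·H)·P̄ = [91/64 243/64; 243/64 3831/320]

x' = [159/64, 279/64]
P' = [91/64 243/64; 243/64 3831/320]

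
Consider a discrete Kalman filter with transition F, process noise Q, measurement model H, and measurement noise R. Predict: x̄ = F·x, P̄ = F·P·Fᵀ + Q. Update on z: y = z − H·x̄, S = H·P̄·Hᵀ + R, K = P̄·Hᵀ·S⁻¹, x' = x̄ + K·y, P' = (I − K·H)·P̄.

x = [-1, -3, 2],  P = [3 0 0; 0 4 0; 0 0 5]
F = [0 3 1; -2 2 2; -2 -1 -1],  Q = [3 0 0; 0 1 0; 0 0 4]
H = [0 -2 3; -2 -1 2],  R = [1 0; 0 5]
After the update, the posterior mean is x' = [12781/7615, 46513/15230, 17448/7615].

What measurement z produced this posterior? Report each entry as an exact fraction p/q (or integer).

x̄ = F·x = [-7, 0, 3]
P̄ = F·P·Fᵀ + Q = [44 34 -17; 34 49 -6; -17 -6 25]
S = H·P̄·Hᵀ + R = [494 528; 528 626]
K = P̄·Hᵀ·S⁻¹ = [3937/15230 -3558/7615; -1126/7615 -1239/15230; 3471/15230 -369/7615]
x' − x̄ = [66086/7615, 46513/15230, -5397/7615] = K·y
y = (KᵀK)⁻¹·Kᵀ·(x' − x̄) = [-8, -23]
z = y + H·x̄ = [-8, -23] + [9, 20] = [1, -3]

z = [1, -3]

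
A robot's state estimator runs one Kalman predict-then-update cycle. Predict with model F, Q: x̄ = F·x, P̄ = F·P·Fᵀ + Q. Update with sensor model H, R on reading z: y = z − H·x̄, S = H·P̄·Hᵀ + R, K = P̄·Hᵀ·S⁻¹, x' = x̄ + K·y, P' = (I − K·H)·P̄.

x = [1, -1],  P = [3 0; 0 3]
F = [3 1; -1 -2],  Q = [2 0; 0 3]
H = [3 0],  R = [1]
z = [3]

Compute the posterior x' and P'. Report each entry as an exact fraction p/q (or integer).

x̄ = F·x = [2, 1]
P̄ = F·P·Fᵀ + Q = [32 -15; -15 18]
y = z − H·x̄ = [-3]
S = H·P̄·Hᵀ + R = [289]
K = P̄·Hᵀ·S⁻¹ = [96/289; -45/289]
x' = x̄ + K·y = [290/289, 424/289]
P' = (I − K·H)·P̄ = [32/289 -15/289; -15/289 3177/289]

x' = [290/289, 424/289]
P' = [32/289 -15/289; -15/289 3177/289]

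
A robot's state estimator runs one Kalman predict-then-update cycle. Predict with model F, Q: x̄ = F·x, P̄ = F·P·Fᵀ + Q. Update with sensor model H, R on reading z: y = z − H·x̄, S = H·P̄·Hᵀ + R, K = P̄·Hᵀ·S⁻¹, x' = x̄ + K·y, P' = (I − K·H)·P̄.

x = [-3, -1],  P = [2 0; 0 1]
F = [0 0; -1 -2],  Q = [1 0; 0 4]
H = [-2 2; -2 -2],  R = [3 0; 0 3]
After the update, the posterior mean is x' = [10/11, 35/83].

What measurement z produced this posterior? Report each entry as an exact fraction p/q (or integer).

x̄ = F·x = [0, 5]
P̄ = F·P·Fᵀ + Q = [1 0; 0 10]
S = H·P̄·Hᵀ + R = [47 -36; -36 47]
K = P̄·Hᵀ·S⁻¹ = [-2/11 -2/11; 20/83 -20/83]
x' − x̄ = [10/11, -380/83] = K·y
y = (KᵀK)⁻¹·Kᵀ·(x' − x̄) = [-12, 7]
z = y + H·x̄ = [-12, 7] + [10, -10] = [-2, -3]

z = [-2, -3]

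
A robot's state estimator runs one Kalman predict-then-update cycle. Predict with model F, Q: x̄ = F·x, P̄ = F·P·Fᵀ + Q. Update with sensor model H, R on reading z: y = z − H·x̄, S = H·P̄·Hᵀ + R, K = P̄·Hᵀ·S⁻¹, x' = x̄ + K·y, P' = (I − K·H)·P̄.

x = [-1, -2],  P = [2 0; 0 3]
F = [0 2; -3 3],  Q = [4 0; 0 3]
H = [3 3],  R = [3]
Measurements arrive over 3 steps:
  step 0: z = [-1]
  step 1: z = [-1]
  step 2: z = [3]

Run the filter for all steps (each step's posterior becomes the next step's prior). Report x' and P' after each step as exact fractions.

step 0: x̄ = F·x = [-4, -3]
step 0: P̄ = F·P·Fᵀ + Q = [16 18; 18 48]
step 0: y = z − H·x̄ = [20]
step 0: S = H·P̄·Hᵀ + R = [903]
step 0: K = P̄·Hᵀ·S⁻¹ = [34/301; 66/301]
step 0: x' = x̄ + K·y = [-524/301, 417/301]
step 0: P' = (I − K·H)·P̄ = [1348/301 -1314/301; -1314/301 1380/301]
step 1: x̄ = F·x = [834/301, 2823/301]
step 1: P̄ = F·P·Fᵀ + Q = [6724/301 16164/301; 16164/301 49107/301]
step 1: y = z − H·x̄ = [-11272/301]
step 1: S = H·P̄·Hᵀ + R = [794334/301]
step 1: K = P̄·Hᵀ·S⁻¹ = [11444/132389; 65271/264778]
step 1: x' = x̄ + K·y = [-61742/132389, 19491/132389]
step 1: P' = (I − K·H)·P̄ = [346820/132389 -335376/132389; -335376/132389 736023/264778]
step 2: x̄ = F·x = [38982/132389, 243699/132389]
step 2: P̄ = F·P·Fᵀ + Q = [2001602/132389 4220325/132389; 4220325/132389 25734837/264778]
step 2: y = z − H·x̄ = [-450876/132389]
step 2: S = H·P̄·Hᵀ + R = [420368403/264778]
step 2: K = P̄·Hᵀ·S⁻¹ = [12443854/140122801; 34175487/140122801]
step 2: x' = x̄ + K·y = [-1120698/140122801, 141544083/140122801]
step 2: P' = (I − K·H)·P̄ = [364047052/140122801 -351603198/140122801; -351603198/140122801 385778685/140122801]

step 0: x' = [-524/301, 417/301], P' = [1348/301 -1314/301; -1314/301 1380/301]
step 1: x' = [-61742/132389, 19491/132389], P' = [346820/132389 -335376/132389; -335376/132389 736023/264778]
step 2: x' = [-1120698/140122801, 141544083/140122801], P' = [364047052/140122801 -351603198/140122801; -351603198/140122801 385778685/140122801]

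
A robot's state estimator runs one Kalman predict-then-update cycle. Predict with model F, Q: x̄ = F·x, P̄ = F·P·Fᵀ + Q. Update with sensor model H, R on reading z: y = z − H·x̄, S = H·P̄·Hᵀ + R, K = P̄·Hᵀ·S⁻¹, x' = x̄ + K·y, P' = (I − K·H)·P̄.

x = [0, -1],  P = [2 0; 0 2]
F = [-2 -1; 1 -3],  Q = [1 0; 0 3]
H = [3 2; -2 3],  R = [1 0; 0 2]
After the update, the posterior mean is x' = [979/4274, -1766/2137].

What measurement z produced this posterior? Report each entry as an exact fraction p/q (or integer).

z = [-1, -3]

x̄ = F·x = [1, 3]
P̄ = F·P·Fᵀ + Q = [11 2; 2 23]
S = H·P̄·Hᵀ + R = [216 82; 82 229]
K = P̄·Hᵀ·S⁻¹ = [1957/8548 -649/4274; 3289/21370 2444/10685]
x' − x̄ = [-3295/4274, -8177/2137] = K·y
y = (KᵀK)⁻¹·Kᵀ·(x' − x̄) = [-10, -10]
z = y + H·x̄ = [-10, -10] + [9, 7] = [-1, -3]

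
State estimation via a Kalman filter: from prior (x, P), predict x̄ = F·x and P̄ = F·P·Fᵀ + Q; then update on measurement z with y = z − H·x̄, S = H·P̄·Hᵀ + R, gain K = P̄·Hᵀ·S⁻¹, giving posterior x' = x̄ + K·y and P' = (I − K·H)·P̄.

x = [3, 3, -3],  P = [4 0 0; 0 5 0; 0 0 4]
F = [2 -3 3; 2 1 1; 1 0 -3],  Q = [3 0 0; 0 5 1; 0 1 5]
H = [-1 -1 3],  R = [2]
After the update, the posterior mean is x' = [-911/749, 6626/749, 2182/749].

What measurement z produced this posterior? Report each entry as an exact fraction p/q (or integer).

z = [1]

x̄ = F·x = [-12, 6, 12]
P̄ = F·P·Fᵀ + Q = [100 13 -28; 13 30 -3; -28 -3 45]
S = H·P̄·Hᵀ + R = [749]
K = P̄·Hᵀ·S⁻¹ = [-197/749; -52/749; 166/749]
x' − x̄ = [8077/749, 2132/749, -6806/749] = K·y
y = (KᵀK)⁻¹·Kᵀ·(x' − x̄) = [-41]
z = y + H·x̄ = [-41] + [42] = [1]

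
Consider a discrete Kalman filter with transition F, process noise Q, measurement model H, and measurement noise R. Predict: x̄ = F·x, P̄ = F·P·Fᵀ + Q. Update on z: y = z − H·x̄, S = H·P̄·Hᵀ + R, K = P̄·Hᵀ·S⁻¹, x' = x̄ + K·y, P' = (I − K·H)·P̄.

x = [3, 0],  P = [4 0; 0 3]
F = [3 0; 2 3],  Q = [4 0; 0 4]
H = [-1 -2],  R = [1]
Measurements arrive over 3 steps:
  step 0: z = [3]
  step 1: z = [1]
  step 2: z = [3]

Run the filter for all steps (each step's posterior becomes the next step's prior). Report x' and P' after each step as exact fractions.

step 0: x' = [813/325, -882/325], P' = [5256/325 -2584/325; -2584/325 1351/325]
step 1: x' = [574895/95949, -220/63], P' = [1283564/95949 -400/63; -400/63 205/63]
step 2: x' = [11234981/4995301, -2800058/1085935], P' = [62616448/4995301 -1290040/217187; -1290040/217187 3317573/1085935]

step 0: x̄ = F·x = [9, 6]
step 0: P̄ = F·P·Fᵀ + Q = [40 24; 24 47]
step 0: y = z − H·x̄ = [24]
step 0: S = H·P̄·Hᵀ + R = [325]
step 0: K = P̄·Hᵀ·S⁻¹ = [-88/325; -118/325]
step 0: x' = x̄ + K·y = [813/325, -882/325]
step 0: P' = (I − K·H)·P̄ = [5256/325 -2584/325; -2584/325 1351/325]
step 1: x̄ = F·x = [2439/325, -204/65]
step 1: P̄ = F·P·Fᵀ + Q = [48604/325 1656/65; 1656/65 139/13]
step 1: y = z − H·x̄ = [724/325]
step 1: S = H·P̄·Hᵀ + R = [95949/325]
step 1: K = P̄·Hᵀ·S⁻¹ = [-65164/95949; -10/63]
step 1: x' = x̄ + K·y = [574895/95949, -220/63]
step 1: P' = (I − K·H)·P̄ = [1283564/95949 -400/63; -400/63 205/63]
step 2: x̄ = F·x = [574895/31983, 144610/95949]
step 2: P̄ = F·P·Fᵀ + Q = [1326208/10661 739528/31983; 739528/31983 1017587/95949]
step 2: y = z − H·x̄ = [2301752/95949]
step 2: S = H·P̄·Hᵀ + R = [24976505/95949]
step 2: K = P̄·Hᵀ·S⁻¹ = [-3274608/4995301; -184946/1085935]
step 2: x' = x̄ + K·y = [11234981/4995301, -2800058/1085935]
step 2: P' = (I − K·H)·P̄ = [62616448/4995301 -1290040/217187; -1290040/217187 3317573/1085935]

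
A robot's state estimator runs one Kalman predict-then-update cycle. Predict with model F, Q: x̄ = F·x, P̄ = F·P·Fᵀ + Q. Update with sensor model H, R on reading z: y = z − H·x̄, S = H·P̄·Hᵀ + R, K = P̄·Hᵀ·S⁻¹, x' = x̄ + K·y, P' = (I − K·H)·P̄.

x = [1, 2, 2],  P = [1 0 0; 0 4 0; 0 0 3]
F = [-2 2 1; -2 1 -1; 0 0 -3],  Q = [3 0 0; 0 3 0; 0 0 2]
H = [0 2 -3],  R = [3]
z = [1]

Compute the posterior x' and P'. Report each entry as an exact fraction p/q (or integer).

x̄ = F·x = [4, -2, -6]
P̄ = F·P·Fᵀ + Q = [26 9 -9; 9 14 9; -9 9 29]
y = z − H·x̄ = [-13]
S = H·P̄·Hᵀ + R = [212]
K = P̄·Hᵀ·S⁻¹ = [45/212; 1/212; -69/212]
x' = x̄ + K·y = [263/212, -437/212, -375/212]
P' = (I − K·H)·P̄ = [3487/212 1863/212 1197/212; 1863/212 2967/212 1977/212; 1197/212 1977/212 1387/212]

x' = [263/212, -437/212, -375/212]
P' = [3487/212 1863/212 1197/212; 1863/212 2967/212 1977/212; 1197/212 1977/212 1387/212]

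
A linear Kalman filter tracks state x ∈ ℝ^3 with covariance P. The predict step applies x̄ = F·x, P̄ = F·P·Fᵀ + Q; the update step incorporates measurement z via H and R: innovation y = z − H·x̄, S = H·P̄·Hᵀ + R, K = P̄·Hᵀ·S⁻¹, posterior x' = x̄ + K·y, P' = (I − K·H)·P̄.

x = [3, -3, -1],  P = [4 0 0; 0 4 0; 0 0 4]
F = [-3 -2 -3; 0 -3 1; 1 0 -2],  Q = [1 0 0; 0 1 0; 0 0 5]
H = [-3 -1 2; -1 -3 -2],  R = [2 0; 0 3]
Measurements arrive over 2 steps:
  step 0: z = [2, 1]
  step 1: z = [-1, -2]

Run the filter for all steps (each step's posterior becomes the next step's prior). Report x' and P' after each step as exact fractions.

step 0: x̄ = F·x = [0, 8, 5]
step 0: P̄ = F·P·Fᵀ + Q = [89 12 12; 12 41 -8; 12 -8 25]
step 0: y = z − H·x̄ = [0, 35]
step 0: S = H·P̄·Hᵀ + R = [904 490; 490 585]
step 0: K = P̄·Hᵀ·S⁻¹ = [-15233/57748 -4873/144370; 781/57748 -31003/144370; 3149/28874 -11283/72185]
step 0: x' = x̄ + K·y = [-34111/28874, 13971/28874, -6796/14437]
step 0: P' = (I − K·H)·P̄ = [4823631/288740 -4778239/288740 2385081/144370; -4778239/288740 4822791/288740 -2376029/144370; 2385081/144370 -2376029/144370 1202676/72185]
step 1: x̄ = F·x = [115167/28874, -55505/28874, -6927/28874]
step 1: P̄ = F·P·Fᵀ + Q = [77788271/288740 -76074409/288740 19252063/288740; -76074409/288740 77016911/288740 -19028877/288740; 19252063/288740 -19028877/288740 6429499/288740]
step 1: y = z − H·x̄ = [137488/14437, -61475/14437]
step 1: S = H·P̄·Hᵀ + R = [48012781/72185 -8446139/14437; -8446139/14437 9486998/14437]
step 1: K = P̄·Hᵀ·S⁻¹ = [-6287380801/13688555418 1238773123/6844277709; 2976022979/13688555418 -2892717617/6844277709; -1193651983/13688555418 369570181/6844277709]
step 1: x' = x̄ + K·y = [-15828193955/13688555418, 26663118661/13688555418, -17798835581/13688555418]
step 1: P' = (I − K·H)·P̄ = [140751842683/13688555418 -139466311967/13688555418 67553613620/6844277709; -139466311967/13688555418 142317376903/13688555418 -67532378260/6844277709; 67553613620/6844277709 -67532378260/6844277709 133934810617/13688555418]

step 0: x' = [-34111/28874, 13971/28874, -6796/14437], P' = [4823631/288740 -4778239/288740 2385081/144370; -4778239/288740 4822791/288740 -2376029/144370; 2385081/144370 -2376029/144370 1202676/72185]
step 1: x' = [-15828193955/13688555418, 26663118661/13688555418, -17798835581/13688555418], P' = [140751842683/13688555418 -139466311967/13688555418 67553613620/6844277709; -139466311967/13688555418 142317376903/13688555418 -67532378260/6844277709; 67553613620/6844277709 -67532378260/6844277709 133934810617/13688555418]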